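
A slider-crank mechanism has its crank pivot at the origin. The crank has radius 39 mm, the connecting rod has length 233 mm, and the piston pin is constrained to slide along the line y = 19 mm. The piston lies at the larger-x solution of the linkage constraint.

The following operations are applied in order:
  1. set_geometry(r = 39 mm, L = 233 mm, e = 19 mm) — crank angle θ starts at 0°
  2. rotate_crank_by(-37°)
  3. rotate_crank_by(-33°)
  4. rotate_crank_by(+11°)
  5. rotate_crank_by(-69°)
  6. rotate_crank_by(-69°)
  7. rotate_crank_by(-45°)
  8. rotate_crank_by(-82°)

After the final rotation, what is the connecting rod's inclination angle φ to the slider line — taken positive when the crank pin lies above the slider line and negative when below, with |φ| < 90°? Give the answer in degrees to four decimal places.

0.9649

set_geometry: r = 39 mm, L = 233 mm, e = 19 mm; θ ← 0°
rotate_crank_by(-37°): θ ← 0° -37° = -37°
rotate_crank_by(-33°): θ ← -37° -33° = -70°
rotate_crank_by(+11°): θ ← -70° +11° = -59°
rotate_crank_by(-69°): θ ← -59° -69° = -128°
rotate_crank_by(-69°): θ ← -128° -69° = -197°
rotate_crank_by(-45°): θ ← -197° -45° = -242°
rotate_crank_by(-82°): θ ← -242° -82° = -324°
crank pin P = (r cos θ, r sin θ) = (31.551663, 22.923625)
h = r sin θ − e = 22.923625 − 19 = 3.923625
sin φ = h / L = 3.923625 / 233 = 0.01683959
φ = arcsin(0.01683959) = 0.964883°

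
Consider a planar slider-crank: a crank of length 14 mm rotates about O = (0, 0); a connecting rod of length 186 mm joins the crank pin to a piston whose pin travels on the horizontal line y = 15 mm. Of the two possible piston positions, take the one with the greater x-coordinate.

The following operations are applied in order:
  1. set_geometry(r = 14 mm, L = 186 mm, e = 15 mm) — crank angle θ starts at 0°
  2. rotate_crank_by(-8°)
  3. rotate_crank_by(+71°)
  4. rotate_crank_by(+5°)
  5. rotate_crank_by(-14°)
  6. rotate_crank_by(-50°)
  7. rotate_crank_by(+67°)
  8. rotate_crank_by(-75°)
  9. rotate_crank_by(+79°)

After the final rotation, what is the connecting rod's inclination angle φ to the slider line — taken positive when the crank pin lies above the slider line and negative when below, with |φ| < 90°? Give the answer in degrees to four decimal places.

-0.4550

set_geometry: r = 14 mm, L = 186 mm, e = 15 mm; θ ← 0°
rotate_crank_by(-8°): θ ← 0° -8° = -8°
rotate_crank_by(+71°): θ ← -8° +71° = 63°
rotate_crank_by(+5°): θ ← 63° +5° = 68°
rotate_crank_by(-14°): θ ← 68° -14° = 54°
rotate_crank_by(-50°): θ ← 54° -50° = 4°
rotate_crank_by(+67°): θ ← 4° +67° = 71°
rotate_crank_by(-75°): θ ← 71° -75° = -4°
rotate_crank_by(+79°): θ ← -4° +79° = 75°
crank pin P = (r cos θ, r sin θ) = (3.623467, 13.522962)
h = r sin θ − e = 13.522962 − 15 = -1.477038
sin φ = h / L = -1.477038 / 186 = -0.00794107
φ = arcsin(-0.00794107) = -0.454994°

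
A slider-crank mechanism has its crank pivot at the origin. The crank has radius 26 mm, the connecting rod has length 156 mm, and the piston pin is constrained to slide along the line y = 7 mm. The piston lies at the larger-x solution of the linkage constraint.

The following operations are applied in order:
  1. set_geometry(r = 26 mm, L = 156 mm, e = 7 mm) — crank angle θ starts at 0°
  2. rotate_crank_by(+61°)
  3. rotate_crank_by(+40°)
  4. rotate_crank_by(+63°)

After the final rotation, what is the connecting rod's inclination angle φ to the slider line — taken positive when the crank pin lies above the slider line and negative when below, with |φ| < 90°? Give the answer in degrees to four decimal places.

0.0612

set_geometry: r = 26 mm, L = 156 mm, e = 7 mm; θ ← 0°
rotate_crank_by(+61°): θ ← 0° +61° = 61°
rotate_crank_by(+40°): θ ← 61° +40° = 101°
rotate_crank_by(+63°): θ ← 101° +63° = 164°
crank pin P = (r cos θ, r sin θ) = (-24.992804, 7.166571)
h = r sin θ − e = 7.166571 − 7 = 0.166571
sin φ = h / L = 0.166571 / 156 = 0.00106776
φ = arcsin(0.00106776) = 0.061178°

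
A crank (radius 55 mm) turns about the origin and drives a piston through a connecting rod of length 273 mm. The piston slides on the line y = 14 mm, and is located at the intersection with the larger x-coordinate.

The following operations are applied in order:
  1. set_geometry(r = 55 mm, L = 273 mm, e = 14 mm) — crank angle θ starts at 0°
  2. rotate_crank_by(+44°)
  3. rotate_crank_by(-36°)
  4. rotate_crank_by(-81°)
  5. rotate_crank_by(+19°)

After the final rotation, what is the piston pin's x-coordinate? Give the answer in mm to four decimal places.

298.9876

set_geometry: r = 55 mm, L = 273 mm, e = 14 mm; θ ← 0°
rotate_crank_by(+44°): θ ← 0° +44° = 44°
rotate_crank_by(-36°): θ ← 44° -36° = 8°
rotate_crank_by(-81°): θ ← 8° -81° = -73°
rotate_crank_by(+19°): θ ← -73° +19° = -54°
crank pin P = (r cos θ, r sin θ) = (32.328189, -44.495935)
h = r sin θ − e = -44.495935 − 14 = -58.495935
x = r cos θ + √(L² − h²) = 32.328189 + √(74529.0 − 3421.7744) = 32.328189 + 266.659381 = 298.987570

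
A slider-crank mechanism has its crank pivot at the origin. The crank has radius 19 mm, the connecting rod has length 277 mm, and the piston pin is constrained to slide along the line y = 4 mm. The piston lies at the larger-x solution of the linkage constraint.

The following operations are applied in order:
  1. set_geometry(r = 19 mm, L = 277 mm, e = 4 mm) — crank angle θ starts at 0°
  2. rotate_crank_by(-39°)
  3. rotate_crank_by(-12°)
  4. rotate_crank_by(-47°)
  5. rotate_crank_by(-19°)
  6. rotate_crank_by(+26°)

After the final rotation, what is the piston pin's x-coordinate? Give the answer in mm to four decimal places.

set_geometry: r = 19 mm, L = 277 mm, e = 4 mm; θ ← 0°
rotate_crank_by(-39°): θ ← 0° -39° = -39°
rotate_crank_by(-12°): θ ← -39° -12° = -51°
rotate_crank_by(-47°): θ ← -51° -47° = -98°
rotate_crank_by(-19°): θ ← -98° -19° = -117°
rotate_crank_by(+26°): θ ← -117° +26° = -91°
crank pin P = (r cos θ, r sin θ) = (-0.331596, -18.997106)
h = r sin θ − e = -18.997106 − 4 = -22.997106
x = r cos θ + √(L² − h²) = -0.331596 + √(76729.0 − 528.8669) = -0.331596 + 276.043716 = 275.712120

275.7121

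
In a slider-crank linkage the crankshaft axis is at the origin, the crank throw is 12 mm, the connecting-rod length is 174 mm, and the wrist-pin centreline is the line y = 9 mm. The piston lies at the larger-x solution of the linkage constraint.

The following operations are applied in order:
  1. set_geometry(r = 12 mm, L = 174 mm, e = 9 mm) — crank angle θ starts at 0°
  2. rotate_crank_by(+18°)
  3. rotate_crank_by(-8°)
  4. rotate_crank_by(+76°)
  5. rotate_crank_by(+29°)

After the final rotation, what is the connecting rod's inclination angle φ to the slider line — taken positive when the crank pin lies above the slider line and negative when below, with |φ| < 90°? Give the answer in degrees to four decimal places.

0.6177

set_geometry: r = 12 mm, L = 174 mm, e = 9 mm; θ ← 0°
rotate_crank_by(+18°): θ ← 0° +18° = 18°
rotate_crank_by(-8°): θ ← 18° -8° = 10°
rotate_crank_by(+76°): θ ← 10° +76° = 86°
rotate_crank_by(+29°): θ ← 86° +29° = 115°
crank pin P = (r cos θ, r sin θ) = (-5.071419, 10.875693)
h = r sin θ − e = 10.875693 − 9 = 1.875693
sin φ = h / L = 1.875693 / 174 = 0.01077985
φ = arcsin(0.01077985) = 0.617652°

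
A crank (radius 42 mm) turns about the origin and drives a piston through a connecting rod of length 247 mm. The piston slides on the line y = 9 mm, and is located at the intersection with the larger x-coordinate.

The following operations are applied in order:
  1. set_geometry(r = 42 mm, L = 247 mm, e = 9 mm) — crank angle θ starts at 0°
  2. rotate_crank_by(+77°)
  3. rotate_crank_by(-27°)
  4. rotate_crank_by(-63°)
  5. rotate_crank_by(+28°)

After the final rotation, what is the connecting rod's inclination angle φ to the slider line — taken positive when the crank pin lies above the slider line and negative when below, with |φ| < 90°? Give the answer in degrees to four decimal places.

set_geometry: r = 42 mm, L = 247 mm, e = 9 mm; θ ← 0°
rotate_crank_by(+77°): θ ← 0° +77° = 77°
rotate_crank_by(-27°): θ ← 77° -27° = 50°
rotate_crank_by(-63°): θ ← 50° -63° = -13°
rotate_crank_by(+28°): θ ← -13° +28° = 15°
crank pin P = (r cos θ, r sin θ) = (40.568885, 10.870400)
h = r sin θ − e = 10.870400 − 9 = 1.870400
sin φ = h / L = 1.870400 / 247 = 0.00757247
φ = arcsin(0.00757247) = 0.433875°

0.4339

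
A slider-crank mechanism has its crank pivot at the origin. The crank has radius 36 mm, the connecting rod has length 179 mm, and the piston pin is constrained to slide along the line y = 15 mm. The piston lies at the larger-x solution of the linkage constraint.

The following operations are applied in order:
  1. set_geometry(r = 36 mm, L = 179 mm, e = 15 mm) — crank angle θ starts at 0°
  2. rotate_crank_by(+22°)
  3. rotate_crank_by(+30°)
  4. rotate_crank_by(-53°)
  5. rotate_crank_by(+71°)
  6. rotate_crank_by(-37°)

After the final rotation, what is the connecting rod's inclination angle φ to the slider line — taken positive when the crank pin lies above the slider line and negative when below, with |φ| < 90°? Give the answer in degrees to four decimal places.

set_geometry: r = 36 mm, L = 179 mm, e = 15 mm; θ ← 0°
rotate_crank_by(+22°): θ ← 0° +22° = 22°
rotate_crank_by(+30°): θ ← 22° +30° = 52°
rotate_crank_by(-53°): θ ← 52° -53° = -1°
rotate_crank_by(+71°): θ ← -1° +71° = 70°
rotate_crank_by(-37°): θ ← 70° -37° = 33°
crank pin P = (r cos θ, r sin θ) = (30.192140, 19.607005)
h = r sin θ − e = 19.607005 − 15 = 4.607005
sin φ = h / L = 4.607005 / 179 = 0.02573746
φ = arcsin(0.02573746) = 1.474811°

1.4748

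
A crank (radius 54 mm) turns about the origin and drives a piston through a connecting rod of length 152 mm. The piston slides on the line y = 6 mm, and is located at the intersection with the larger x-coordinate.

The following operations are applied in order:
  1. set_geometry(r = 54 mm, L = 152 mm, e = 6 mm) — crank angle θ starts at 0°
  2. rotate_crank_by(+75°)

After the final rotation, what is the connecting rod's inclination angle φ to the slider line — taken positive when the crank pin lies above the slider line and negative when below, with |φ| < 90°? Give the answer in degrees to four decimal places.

17.6790

set_geometry: r = 54 mm, L = 152 mm, e = 6 mm; θ ← 0°
rotate_crank_by(+75°): θ ← 0° +75° = 75°
crank pin P = (r cos θ, r sin θ) = (13.976228, 52.159995)
h = r sin θ − e = 52.159995 − 6 = 46.159995
sin φ = h / L = 46.159995 / 152 = 0.30368418
φ = arcsin(0.30368418) = 17.679018°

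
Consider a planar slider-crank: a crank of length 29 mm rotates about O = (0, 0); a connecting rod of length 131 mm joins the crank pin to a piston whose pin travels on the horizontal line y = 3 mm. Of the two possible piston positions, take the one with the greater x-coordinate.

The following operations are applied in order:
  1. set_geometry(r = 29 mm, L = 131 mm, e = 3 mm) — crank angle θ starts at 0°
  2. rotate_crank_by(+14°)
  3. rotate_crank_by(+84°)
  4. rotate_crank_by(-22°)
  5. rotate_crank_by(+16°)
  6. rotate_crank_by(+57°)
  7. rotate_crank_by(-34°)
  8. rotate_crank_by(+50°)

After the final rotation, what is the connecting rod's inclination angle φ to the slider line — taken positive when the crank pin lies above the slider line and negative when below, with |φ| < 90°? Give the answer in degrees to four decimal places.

set_geometry: r = 29 mm, L = 131 mm, e = 3 mm; θ ← 0°
rotate_crank_by(+14°): θ ← 0° +14° = 14°
rotate_crank_by(+84°): θ ← 14° +84° = 98°
rotate_crank_by(-22°): θ ← 98° -22° = 76°
rotate_crank_by(+16°): θ ← 76° +16° = 92°
rotate_crank_by(+57°): θ ← 92° +57° = 149°
rotate_crank_by(-34°): θ ← 149° -34° = 115°
rotate_crank_by(+50°): θ ← 115° +50° = 165°
crank pin P = (r cos θ, r sin θ) = (-28.011849, 7.505752)
h = r sin θ − e = 7.505752 − 3 = 4.505752
sin φ = h / L = 4.505752 / 131 = 0.03439506
φ = arcsin(0.03439506) = 1.971080°

1.9711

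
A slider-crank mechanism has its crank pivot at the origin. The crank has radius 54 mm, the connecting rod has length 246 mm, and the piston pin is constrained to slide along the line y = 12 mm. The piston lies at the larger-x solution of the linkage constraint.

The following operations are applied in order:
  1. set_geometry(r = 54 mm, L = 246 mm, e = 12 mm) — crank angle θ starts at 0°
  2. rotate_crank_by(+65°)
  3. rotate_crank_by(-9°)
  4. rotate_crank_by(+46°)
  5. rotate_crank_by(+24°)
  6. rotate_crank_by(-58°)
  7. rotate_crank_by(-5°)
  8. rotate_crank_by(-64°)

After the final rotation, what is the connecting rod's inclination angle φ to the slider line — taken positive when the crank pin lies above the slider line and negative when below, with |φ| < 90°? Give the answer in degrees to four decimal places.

set_geometry: r = 54 mm, L = 246 mm, e = 12 mm; θ ← 0°
rotate_crank_by(+65°): θ ← 0° +65° = 65°
rotate_crank_by(-9°): θ ← 65° -9° = 56°
rotate_crank_by(+46°): θ ← 56° +46° = 102°
rotate_crank_by(+24°): θ ← 102° +24° = 126°
rotate_crank_by(-58°): θ ← 126° -58° = 68°
rotate_crank_by(-5°): θ ← 68° -5° = 63°
rotate_crank_by(-64°): θ ← 63° -64° = -1°
crank pin P = (r cos θ, r sin θ) = (53.991776, -0.942430)
h = r sin θ − e = -0.942430 − 12 = -12.942430
sin φ = h / L = -12.942430 / 246 = -0.05261150
φ = arcsin(-0.05261150) = -3.015809°

-3.0158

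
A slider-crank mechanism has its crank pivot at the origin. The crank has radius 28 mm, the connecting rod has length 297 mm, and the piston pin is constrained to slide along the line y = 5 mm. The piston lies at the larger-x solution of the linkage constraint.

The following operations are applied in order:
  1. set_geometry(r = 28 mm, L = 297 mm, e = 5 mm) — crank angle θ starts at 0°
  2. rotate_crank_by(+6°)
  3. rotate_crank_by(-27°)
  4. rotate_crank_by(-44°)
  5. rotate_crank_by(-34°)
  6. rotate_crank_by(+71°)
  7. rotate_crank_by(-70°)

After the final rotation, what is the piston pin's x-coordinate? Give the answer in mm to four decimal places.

set_geometry: r = 28 mm, L = 297 mm, e = 5 mm; θ ← 0°
rotate_crank_by(+6°): θ ← 0° +6° = 6°
rotate_crank_by(-27°): θ ← 6° -27° = -21°
rotate_crank_by(-44°): θ ← -21° -44° = -65°
rotate_crank_by(-34°): θ ← -65° -34° = -99°
rotate_crank_by(+71°): θ ← -99° +71° = -28°
rotate_crank_by(-70°): θ ← -28° -70° = -98°
crank pin P = (r cos θ, r sin θ) = (-3.896847, -27.727506)
h = r sin θ − e = -27.727506 − 5 = -32.727506
x = r cos θ + √(L² − h²) = -3.896847 + √(88209.0 − 1071.0896) = -3.896847 + 295.191311 = 291.294465

291.2945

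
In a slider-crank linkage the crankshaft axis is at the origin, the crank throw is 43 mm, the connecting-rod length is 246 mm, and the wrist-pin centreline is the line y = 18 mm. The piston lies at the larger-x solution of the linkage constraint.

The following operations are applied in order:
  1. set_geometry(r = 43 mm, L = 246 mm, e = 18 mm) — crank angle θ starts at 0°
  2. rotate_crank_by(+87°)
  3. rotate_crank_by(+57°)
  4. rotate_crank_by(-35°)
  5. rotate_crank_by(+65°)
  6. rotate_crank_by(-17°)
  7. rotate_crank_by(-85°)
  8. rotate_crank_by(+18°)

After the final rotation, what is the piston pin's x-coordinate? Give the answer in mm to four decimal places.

244.7264

set_geometry: r = 43 mm, L = 246 mm, e = 18 mm; θ ← 0°
rotate_crank_by(+87°): θ ← 0° +87° = 87°
rotate_crank_by(+57°): θ ← 87° +57° = 144°
rotate_crank_by(-35°): θ ← 144° -35° = 109°
rotate_crank_by(+65°): θ ← 109° +65° = 174°
rotate_crank_by(-17°): θ ← 174° -17° = 157°
rotate_crank_by(-85°): θ ← 157° -85° = 72°
rotate_crank_by(+18°): θ ← 72° +18° = 90°
crank pin P = (r cos θ, r sin θ) = (0.000000, 43.000000)
h = r sin θ − e = 43.000000 − 18 = 25.000000
x = r cos θ + √(L² − h²) = 0.000000 + √(60516.0 − 625.0000) = 0.000000 + 244.726378 = 244.726378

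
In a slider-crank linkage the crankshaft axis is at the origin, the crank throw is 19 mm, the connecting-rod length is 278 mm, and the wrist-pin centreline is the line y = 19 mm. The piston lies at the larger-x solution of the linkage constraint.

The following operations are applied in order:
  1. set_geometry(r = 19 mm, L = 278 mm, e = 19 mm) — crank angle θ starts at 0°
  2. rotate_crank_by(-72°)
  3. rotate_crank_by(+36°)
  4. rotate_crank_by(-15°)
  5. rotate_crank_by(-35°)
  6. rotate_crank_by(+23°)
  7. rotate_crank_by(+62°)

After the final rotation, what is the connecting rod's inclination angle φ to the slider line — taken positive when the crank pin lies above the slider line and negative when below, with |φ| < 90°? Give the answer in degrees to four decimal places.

-3.9875

set_geometry: r = 19 mm, L = 278 mm, e = 19 mm; θ ← 0°
rotate_crank_by(-72°): θ ← 0° -72° = -72°
rotate_crank_by(+36°): θ ← -72° +36° = -36°
rotate_crank_by(-15°): θ ← -36° -15° = -51°
rotate_crank_by(-35°): θ ← -51° -35° = -86°
rotate_crank_by(+23°): θ ← -86° +23° = -63°
rotate_crank_by(+62°): θ ← -63° +62° = -1°
crank pin P = (r cos θ, r sin θ) = (18.997106, -0.331596)
h = r sin θ − e = -0.331596 − 19 = -19.331596
sin φ = h / L = -19.331596 / 278 = -0.06953811
φ = arcsin(-0.06953811) = -3.987458°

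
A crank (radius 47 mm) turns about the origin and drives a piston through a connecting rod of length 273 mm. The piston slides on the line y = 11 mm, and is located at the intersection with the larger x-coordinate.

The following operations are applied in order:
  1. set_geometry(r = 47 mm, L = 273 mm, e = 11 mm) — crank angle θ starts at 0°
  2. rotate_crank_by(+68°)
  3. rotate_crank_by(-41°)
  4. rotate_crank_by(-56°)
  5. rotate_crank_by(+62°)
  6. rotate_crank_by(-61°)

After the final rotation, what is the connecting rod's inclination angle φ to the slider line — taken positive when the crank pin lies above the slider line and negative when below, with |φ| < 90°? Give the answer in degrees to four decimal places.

set_geometry: r = 47 mm, L = 273 mm, e = 11 mm; θ ← 0°
rotate_crank_by(+68°): θ ← 0° +68° = 68°
rotate_crank_by(-41°): θ ← 68° -41° = 27°
rotate_crank_by(-56°): θ ← 27° -56° = -29°
rotate_crank_by(+62°): θ ← -29° +62° = 33°
rotate_crank_by(-61°): θ ← 33° -61° = -28°
crank pin P = (r cos θ, r sin θ) = (41.498537, -22.065163)
h = r sin θ − e = -22.065163 − 11 = -33.065163
sin φ = h / L = -33.065163 / 273 = -0.12111781
φ = arcsin(-0.12111781) = -6.956619°

-6.9566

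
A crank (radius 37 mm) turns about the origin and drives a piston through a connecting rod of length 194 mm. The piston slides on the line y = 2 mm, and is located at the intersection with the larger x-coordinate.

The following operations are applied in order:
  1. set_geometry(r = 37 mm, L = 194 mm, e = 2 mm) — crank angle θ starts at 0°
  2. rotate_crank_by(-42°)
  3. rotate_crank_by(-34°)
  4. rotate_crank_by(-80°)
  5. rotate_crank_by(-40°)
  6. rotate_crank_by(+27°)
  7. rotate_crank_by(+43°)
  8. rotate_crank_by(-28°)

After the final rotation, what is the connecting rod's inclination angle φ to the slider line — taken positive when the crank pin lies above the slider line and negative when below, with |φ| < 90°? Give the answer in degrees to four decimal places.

set_geometry: r = 37 mm, L = 194 mm, e = 2 mm; θ ← 0°
rotate_crank_by(-42°): θ ← 0° -42° = -42°
rotate_crank_by(-34°): θ ← -42° -34° = -76°
rotate_crank_by(-80°): θ ← -76° -80° = -156°
rotate_crank_by(-40°): θ ← -156° -40° = -196°
rotate_crank_by(+27°): θ ← -196° +27° = -169°
rotate_crank_by(+43°): θ ← -169° +43° = -126°
rotate_crank_by(-28°): θ ← -126° -28° = -154°
crank pin P = (r cos θ, r sin θ) = (-33.255380, -16.219732)
h = r sin θ − e = -16.219732 − 2 = -18.219732
sin φ = h / L = -18.219732 / 194 = -0.09391615
φ = arcsin(-0.09391615) = -5.388941°

-5.3889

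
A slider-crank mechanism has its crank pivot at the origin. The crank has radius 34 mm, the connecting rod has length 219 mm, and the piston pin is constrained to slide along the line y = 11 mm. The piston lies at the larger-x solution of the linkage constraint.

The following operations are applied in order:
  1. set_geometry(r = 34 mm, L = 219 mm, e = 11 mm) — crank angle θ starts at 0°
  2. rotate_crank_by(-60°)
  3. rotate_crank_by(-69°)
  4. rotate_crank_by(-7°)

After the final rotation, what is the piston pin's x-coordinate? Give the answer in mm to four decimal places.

191.7890

set_geometry: r = 34 mm, L = 219 mm, e = 11 mm; θ ← 0°
rotate_crank_by(-60°): θ ← 0° -60° = -60°
rotate_crank_by(-69°): θ ← -60° -69° = -129°
rotate_crank_by(-7°): θ ← -129° -7° = -136°
crank pin P = (r cos θ, r sin θ) = (-24.457553, -23.618385)
h = r sin θ − e = -23.618385 − 11 = -34.618385
x = r cos θ + √(L² − h²) = -24.457553 + √(47961.0 − 1198.4326) = -24.457553 + 216.246543 = 191.788990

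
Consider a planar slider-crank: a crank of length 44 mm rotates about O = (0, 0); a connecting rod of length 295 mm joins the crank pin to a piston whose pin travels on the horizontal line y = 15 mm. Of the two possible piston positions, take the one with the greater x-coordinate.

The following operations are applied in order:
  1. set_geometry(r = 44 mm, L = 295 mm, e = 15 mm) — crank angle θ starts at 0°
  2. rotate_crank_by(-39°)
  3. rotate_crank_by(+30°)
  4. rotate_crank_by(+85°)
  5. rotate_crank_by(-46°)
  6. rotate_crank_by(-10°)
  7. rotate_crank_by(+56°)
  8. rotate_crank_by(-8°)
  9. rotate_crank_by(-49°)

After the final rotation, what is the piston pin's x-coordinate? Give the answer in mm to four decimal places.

336.6020

set_geometry: r = 44 mm, L = 295 mm, e = 15 mm; θ ← 0°
rotate_crank_by(-39°): θ ← 0° -39° = -39°
rotate_crank_by(+30°): θ ← -39° +30° = -9°
rotate_crank_by(+85°): θ ← -9° +85° = 76°
rotate_crank_by(-46°): θ ← 76° -46° = 30°
rotate_crank_by(-10°): θ ← 30° -10° = 20°
rotate_crank_by(+56°): θ ← 20° +56° = 76°
rotate_crank_by(-8°): θ ← 76° -8° = 68°
rotate_crank_by(-49°): θ ← 68° -49° = 19°
crank pin P = (r cos θ, r sin θ) = (41.602817, 14.324999)
h = r sin θ − e = 14.324999 − 15 = -0.675001
x = r cos θ + √(L² − h²) = 41.602817 + √(87025.0 − 0.4556) = 41.602817 + 294.999228 = 336.602045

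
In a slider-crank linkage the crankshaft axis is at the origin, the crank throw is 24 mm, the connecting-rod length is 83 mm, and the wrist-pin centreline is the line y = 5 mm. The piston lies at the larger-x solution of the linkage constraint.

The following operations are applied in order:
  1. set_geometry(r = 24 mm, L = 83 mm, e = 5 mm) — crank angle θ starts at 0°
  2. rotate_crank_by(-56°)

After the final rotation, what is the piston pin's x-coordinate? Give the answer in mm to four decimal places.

set_geometry: r = 24 mm, L = 83 mm, e = 5 mm; θ ← 0°
rotate_crank_by(-56°): θ ← 0° -56° = -56°
crank pin P = (r cos θ, r sin θ) = (13.420630, -19.896902)
h = r sin θ − e = -19.896902 − 5 = -24.896902
x = r cos θ + √(L² − h²) = 13.420630 + √(6889.0 − 619.8557) = 13.420630 + 79.177928 = 92.598558

92.5986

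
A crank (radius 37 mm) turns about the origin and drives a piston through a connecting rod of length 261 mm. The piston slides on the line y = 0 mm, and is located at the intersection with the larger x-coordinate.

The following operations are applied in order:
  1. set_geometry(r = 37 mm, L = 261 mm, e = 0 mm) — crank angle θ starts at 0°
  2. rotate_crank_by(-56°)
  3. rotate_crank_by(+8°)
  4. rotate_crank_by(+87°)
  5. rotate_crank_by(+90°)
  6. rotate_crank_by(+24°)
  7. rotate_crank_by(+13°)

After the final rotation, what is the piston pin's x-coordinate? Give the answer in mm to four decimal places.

set_geometry: r = 37 mm, L = 261 mm, e = 0 mm; θ ← 0°
rotate_crank_by(-56°): θ ← 0° -56° = -56°
rotate_crank_by(+8°): θ ← -56° +8° = -48°
rotate_crank_by(+87°): θ ← -48° +87° = 39°
rotate_crank_by(+90°): θ ← 39° +90° = 129°
rotate_crank_by(+24°): θ ← 129° +24° = 153°
rotate_crank_by(+13°): θ ← 153° +13° = 166°
crank pin P = (r cos θ, r sin θ) = (-35.900942, 8.951110)
h = r sin θ − e = 8.951110 − 0 = 8.951110
x = r cos θ + √(L² − h²) = -35.900942 + √(68121.0 − 80.1224) = -35.900942 + 260.846464 = 224.945522

224.9455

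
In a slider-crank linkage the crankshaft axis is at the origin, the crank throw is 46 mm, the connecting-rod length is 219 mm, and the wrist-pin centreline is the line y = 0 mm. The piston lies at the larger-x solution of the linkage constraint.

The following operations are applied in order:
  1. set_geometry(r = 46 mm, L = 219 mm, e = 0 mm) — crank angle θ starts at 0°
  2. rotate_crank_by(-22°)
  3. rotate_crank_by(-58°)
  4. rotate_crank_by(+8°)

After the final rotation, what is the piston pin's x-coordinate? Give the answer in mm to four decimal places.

set_geometry: r = 46 mm, L = 219 mm, e = 0 mm; θ ← 0°
rotate_crank_by(-22°): θ ← 0° -22° = -22°
rotate_crank_by(-58°): θ ← -22° -58° = -80°
rotate_crank_by(+8°): θ ← -80° +8° = -72°
crank pin P = (r cos θ, r sin θ) = (14.214782, -43.748600)
h = r sin θ − e = -43.748600 − 0 = -43.748600
x = r cos θ + √(L² − h²) = 14.214782 + √(47961.0 − 1913.9400) = 14.214782 + 214.585787 = 228.800569

228.8006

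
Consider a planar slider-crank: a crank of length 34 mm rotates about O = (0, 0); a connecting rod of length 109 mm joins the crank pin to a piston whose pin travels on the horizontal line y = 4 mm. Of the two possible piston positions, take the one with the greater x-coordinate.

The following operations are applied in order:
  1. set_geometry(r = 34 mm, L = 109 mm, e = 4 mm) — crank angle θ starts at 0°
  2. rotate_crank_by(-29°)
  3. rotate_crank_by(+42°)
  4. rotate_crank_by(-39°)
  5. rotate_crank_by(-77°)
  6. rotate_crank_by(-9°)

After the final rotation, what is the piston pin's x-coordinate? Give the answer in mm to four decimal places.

90.3120

set_geometry: r = 34 mm, L = 109 mm, e = 4 mm; θ ← 0°
rotate_crank_by(-29°): θ ← 0° -29° = -29°
rotate_crank_by(+42°): θ ← -29° +42° = 13°
rotate_crank_by(-39°): θ ← 13° -39° = -26°
rotate_crank_by(-77°): θ ← -26° -77° = -103°
rotate_crank_by(-9°): θ ← -103° -9° = -112°
crank pin P = (r cos θ, r sin θ) = (-12.736624, -31.524251)
h = r sin θ − e = -31.524251 − 4 = -35.524251
x = r cos θ + √(L² − h²) = -12.736624 + √(11881.0 − 1261.9724) = -12.736624 + 103.048666 = 90.312042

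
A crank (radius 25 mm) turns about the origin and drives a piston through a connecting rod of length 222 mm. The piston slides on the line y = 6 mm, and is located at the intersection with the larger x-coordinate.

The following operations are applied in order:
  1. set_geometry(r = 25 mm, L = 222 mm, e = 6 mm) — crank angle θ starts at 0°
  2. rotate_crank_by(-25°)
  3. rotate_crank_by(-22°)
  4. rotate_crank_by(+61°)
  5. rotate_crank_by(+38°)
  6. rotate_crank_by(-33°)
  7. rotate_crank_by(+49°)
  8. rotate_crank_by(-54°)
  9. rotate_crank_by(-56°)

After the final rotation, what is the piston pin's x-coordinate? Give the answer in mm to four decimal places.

set_geometry: r = 25 mm, L = 222 mm, e = 6 mm; θ ← 0°
rotate_crank_by(-25°): θ ← 0° -25° = -25°
rotate_crank_by(-22°): θ ← -25° -22° = -47°
rotate_crank_by(+61°): θ ← -47° +61° = 14°
rotate_crank_by(+38°): θ ← 14° +38° = 52°
rotate_crank_by(-33°): θ ← 52° -33° = 19°
rotate_crank_by(+49°): θ ← 19° +49° = 68°
rotate_crank_by(-54°): θ ← 68° -54° = 14°
rotate_crank_by(-56°): θ ← 14° -56° = -42°
crank pin P = (r cos θ, r sin θ) = (18.578621, -16.728265)
h = r sin θ − e = -16.728265 − 6 = -22.728265
x = r cos θ + √(L² − h²) = 18.578621 + √(49284.0 − 516.5740) = 18.578621 + 220.833480 = 239.412101

239.4121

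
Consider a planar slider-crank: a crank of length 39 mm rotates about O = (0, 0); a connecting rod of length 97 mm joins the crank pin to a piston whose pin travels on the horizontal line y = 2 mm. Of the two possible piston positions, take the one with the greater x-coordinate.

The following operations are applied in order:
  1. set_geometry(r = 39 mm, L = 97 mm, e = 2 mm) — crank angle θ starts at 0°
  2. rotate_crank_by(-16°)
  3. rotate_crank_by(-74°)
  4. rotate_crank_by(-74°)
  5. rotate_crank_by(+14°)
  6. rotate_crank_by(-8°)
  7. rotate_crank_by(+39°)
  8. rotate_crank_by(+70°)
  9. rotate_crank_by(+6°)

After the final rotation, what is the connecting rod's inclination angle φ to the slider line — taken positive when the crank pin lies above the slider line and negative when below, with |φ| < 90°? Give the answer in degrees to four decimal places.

set_geometry: r = 39 mm, L = 97 mm, e = 2 mm; θ ← 0°
rotate_crank_by(-16°): θ ← 0° -16° = -16°
rotate_crank_by(-74°): θ ← -16° -74° = -90°
rotate_crank_by(-74°): θ ← -90° -74° = -164°
rotate_crank_by(+14°): θ ← -164° +14° = -150°
rotate_crank_by(-8°): θ ← -150° -8° = -158°
rotate_crank_by(+39°): θ ← -158° +39° = -119°
rotate_crank_by(+70°): θ ← -119° +70° = -49°
rotate_crank_by(+6°): θ ← -49° +6° = -43°
crank pin P = (r cos θ, r sin θ) = (28.522794, -26.597936)
h = r sin θ − e = -26.597936 − 2 = -28.597936
sin φ = h / L = -28.597936 / 97 = -0.29482408
φ = arcsin(-0.29482408) = -17.146989°

-17.1470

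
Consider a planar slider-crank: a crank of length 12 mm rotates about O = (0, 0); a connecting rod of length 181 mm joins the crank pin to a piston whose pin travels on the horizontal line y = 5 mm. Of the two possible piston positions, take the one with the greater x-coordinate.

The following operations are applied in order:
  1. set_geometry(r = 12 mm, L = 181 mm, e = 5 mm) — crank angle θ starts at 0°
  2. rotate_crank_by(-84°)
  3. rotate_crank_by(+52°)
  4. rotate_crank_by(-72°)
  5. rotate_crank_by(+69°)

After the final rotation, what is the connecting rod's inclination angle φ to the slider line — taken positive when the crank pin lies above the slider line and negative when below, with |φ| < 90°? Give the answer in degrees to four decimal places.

set_geometry: r = 12 mm, L = 181 mm, e = 5 mm; θ ← 0°
rotate_crank_by(-84°): θ ← 0° -84° = -84°
rotate_crank_by(+52°): θ ← -84° +52° = -32°
rotate_crank_by(-72°): θ ← -32° -72° = -104°
rotate_crank_by(+69°): θ ← -104° +69° = -35°
crank pin P = (r cos θ, r sin θ) = (9.829825, -6.882917)
h = r sin θ − e = -6.882917 − 5 = -11.882917
sin φ = h / L = -11.882917 / 181 = -0.06565148
φ = arcsin(-0.06565148) = -3.764260°

-3.7643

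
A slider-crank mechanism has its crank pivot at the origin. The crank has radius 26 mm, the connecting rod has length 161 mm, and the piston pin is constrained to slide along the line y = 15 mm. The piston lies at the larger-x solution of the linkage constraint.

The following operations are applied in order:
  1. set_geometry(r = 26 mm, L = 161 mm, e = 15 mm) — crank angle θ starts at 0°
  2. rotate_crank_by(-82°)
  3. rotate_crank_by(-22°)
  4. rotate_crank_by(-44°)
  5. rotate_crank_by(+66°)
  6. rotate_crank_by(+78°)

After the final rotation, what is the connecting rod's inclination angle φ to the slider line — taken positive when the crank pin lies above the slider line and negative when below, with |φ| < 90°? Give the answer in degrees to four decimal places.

set_geometry: r = 26 mm, L = 161 mm, e = 15 mm; θ ← 0°
rotate_crank_by(-82°): θ ← 0° -82° = -82°
rotate_crank_by(-22°): θ ← -82° -22° = -104°
rotate_crank_by(-44°): θ ← -104° -44° = -148°
rotate_crank_by(+66°): θ ← -148° +66° = -82°
rotate_crank_by(+78°): θ ← -82° +78° = -4°
crank pin P = (r cos θ, r sin θ) = (25.936665, -1.813668)
h = r sin θ − e = -1.813668 − 15 = -16.813668
sin φ = h / L = -16.813668 / 161 = -0.10443272
φ = arcsin(-0.10443272) = -5.994484°

-5.9945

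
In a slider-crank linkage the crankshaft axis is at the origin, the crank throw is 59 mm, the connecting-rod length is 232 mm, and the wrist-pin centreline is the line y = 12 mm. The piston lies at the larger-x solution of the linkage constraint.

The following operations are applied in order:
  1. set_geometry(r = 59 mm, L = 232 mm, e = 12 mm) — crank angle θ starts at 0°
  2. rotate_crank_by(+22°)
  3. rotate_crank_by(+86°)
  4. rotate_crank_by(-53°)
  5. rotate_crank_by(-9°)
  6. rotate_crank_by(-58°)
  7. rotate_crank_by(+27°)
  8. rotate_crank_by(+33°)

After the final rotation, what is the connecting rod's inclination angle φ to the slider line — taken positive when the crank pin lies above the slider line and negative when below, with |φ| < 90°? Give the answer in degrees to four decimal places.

7.8896

set_geometry: r = 59 mm, L = 232 mm, e = 12 mm; θ ← 0°
rotate_crank_by(+22°): θ ← 0° +22° = 22°
rotate_crank_by(+86°): θ ← 22° +86° = 108°
rotate_crank_by(-53°): θ ← 108° -53° = 55°
rotate_crank_by(-9°): θ ← 55° -9° = 46°
rotate_crank_by(-58°): θ ← 46° -58° = -12°
rotate_crank_by(+27°): θ ← -12° +27° = 15°
rotate_crank_by(+33°): θ ← 15° +33° = 48°
crank pin P = (r cos θ, r sin θ) = (39.478706, 43.845545)
h = r sin θ − e = 43.845545 − 12 = 31.845545
sin φ = h / L = 31.845545 / 232 = 0.13726528
φ = arcsin(0.13726528) = 7.889630°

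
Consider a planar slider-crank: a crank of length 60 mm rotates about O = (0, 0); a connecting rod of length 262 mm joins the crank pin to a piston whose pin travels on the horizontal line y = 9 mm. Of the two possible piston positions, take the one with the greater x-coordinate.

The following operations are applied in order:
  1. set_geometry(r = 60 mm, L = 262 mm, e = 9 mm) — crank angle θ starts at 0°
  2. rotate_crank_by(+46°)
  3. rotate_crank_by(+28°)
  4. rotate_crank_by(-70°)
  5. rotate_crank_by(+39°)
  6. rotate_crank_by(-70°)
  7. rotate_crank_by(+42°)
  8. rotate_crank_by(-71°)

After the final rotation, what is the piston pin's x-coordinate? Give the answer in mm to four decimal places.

288.8815

set_geometry: r = 60 mm, L = 262 mm, e = 9 mm; θ ← 0°
rotate_crank_by(+46°): θ ← 0° +46° = 46°
rotate_crank_by(+28°): θ ← 46° +28° = 74°
rotate_crank_by(-70°): θ ← 74° -70° = 4°
rotate_crank_by(+39°): θ ← 4° +39° = 43°
rotate_crank_by(-70°): θ ← 43° -70° = -27°
rotate_crank_by(+42°): θ ← -27° +42° = 15°
rotate_crank_by(-71°): θ ← 15° -71° = -56°
crank pin P = (r cos θ, r sin θ) = (33.551574, -49.742254)
h = r sin θ − e = -49.742254 − 9 = -58.742254
x = r cos θ + √(L² − h²) = 33.551574 + √(68644.0 − 3450.6524) = 33.551574 + 255.329880 = 288.881454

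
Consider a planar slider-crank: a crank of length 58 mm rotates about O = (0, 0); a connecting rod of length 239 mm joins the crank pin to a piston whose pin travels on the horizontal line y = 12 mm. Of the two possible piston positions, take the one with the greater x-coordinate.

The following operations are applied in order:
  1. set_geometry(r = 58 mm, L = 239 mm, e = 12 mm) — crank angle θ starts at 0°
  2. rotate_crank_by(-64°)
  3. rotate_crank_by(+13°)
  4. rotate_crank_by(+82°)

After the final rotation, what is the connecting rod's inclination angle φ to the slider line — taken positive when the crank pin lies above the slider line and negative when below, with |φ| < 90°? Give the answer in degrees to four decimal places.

4.2885

set_geometry: r = 58 mm, L = 239 mm, e = 12 mm; θ ← 0°
rotate_crank_by(-64°): θ ← 0° -64° = -64°
rotate_crank_by(+13°): θ ← -64° +13° = -51°
rotate_crank_by(+82°): θ ← -51° +82° = 31°
crank pin P = (r cos θ, r sin θ) = (49.715703, 29.872208)
h = r sin θ − e = 29.872208 − 12 = 17.872208
sin φ = h / L = 17.872208 / 239 = 0.07477911
φ = arcsin(0.07477911) = 4.288531°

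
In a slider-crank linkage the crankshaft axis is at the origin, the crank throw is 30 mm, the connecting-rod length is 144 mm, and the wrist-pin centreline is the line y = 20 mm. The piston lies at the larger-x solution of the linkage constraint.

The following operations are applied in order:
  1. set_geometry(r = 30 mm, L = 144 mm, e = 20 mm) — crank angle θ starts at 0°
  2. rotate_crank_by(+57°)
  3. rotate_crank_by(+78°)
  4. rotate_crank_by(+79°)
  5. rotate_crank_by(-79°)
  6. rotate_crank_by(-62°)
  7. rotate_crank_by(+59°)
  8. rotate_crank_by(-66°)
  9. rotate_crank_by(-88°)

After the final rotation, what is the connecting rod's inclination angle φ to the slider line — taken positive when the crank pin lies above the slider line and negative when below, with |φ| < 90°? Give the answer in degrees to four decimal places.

set_geometry: r = 30 mm, L = 144 mm, e = 20 mm; θ ← 0°
rotate_crank_by(+57°): θ ← 0° +57° = 57°
rotate_crank_by(+78°): θ ← 57° +78° = 135°
rotate_crank_by(+79°): θ ← 135° +79° = 214°
rotate_crank_by(-79°): θ ← 214° -79° = 135°
rotate_crank_by(-62°): θ ← 135° -62° = 73°
rotate_crank_by(+59°): θ ← 73° +59° = 132°
rotate_crank_by(-66°): θ ← 132° -66° = 66°
rotate_crank_by(-88°): θ ← 66° -88° = -22°
crank pin P = (r cos θ, r sin θ) = (27.815516, -11.238198)
h = r sin θ − e = -11.238198 − 20 = -31.238198
sin φ = h / L = -31.238198 / 144 = -0.21693193
φ = arcsin(-0.21693193) = -12.528894°

-12.5289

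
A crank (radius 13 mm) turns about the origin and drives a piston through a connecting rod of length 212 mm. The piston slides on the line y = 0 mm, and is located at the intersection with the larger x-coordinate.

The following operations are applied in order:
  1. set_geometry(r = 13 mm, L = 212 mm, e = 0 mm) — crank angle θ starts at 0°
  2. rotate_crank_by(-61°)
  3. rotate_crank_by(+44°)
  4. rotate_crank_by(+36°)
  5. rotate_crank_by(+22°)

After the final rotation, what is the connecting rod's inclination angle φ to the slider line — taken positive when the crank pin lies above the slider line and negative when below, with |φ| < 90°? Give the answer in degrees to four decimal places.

set_geometry: r = 13 mm, L = 212 mm, e = 0 mm; θ ← 0°
rotate_crank_by(-61°): θ ← 0° -61° = -61°
rotate_crank_by(+44°): θ ← -61° +44° = -17°
rotate_crank_by(+36°): θ ← -17° +36° = 19°
rotate_crank_by(+22°): θ ← 19° +22° = 41°
crank pin P = (r cos θ, r sin θ) = (9.811225, 8.528767)
h = r sin θ − e = 8.528767 − 0 = 8.528767
sin φ = h / L = 8.528767 / 212 = 0.04023003
φ = arcsin(0.04023003) = 2.305633°

2.3056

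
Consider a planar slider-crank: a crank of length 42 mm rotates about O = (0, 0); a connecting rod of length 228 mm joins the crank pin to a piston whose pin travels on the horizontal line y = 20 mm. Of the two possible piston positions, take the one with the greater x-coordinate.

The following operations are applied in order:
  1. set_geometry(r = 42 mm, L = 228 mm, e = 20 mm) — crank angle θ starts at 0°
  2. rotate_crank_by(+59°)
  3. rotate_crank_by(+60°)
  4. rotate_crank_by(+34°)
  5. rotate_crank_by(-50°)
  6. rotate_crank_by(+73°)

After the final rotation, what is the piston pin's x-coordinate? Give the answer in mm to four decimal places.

185.4624

set_geometry: r = 42 mm, L = 228 mm, e = 20 mm; θ ← 0°
rotate_crank_by(+59°): θ ← 0° +59° = 59°
rotate_crank_by(+60°): θ ← 59° +60° = 119°
rotate_crank_by(+34°): θ ← 119° +34° = 153°
rotate_crank_by(-50°): θ ← 153° -50° = 103°
rotate_crank_by(+73°): θ ← 103° +73° = 176°
crank pin P = (r cos θ, r sin θ) = (-41.897690, 2.929772)
h = r sin θ − e = 2.929772 − 20 = -17.070228
x = r cos θ + √(L² − h²) = -41.897690 + √(51984.0 − 291.3927) = -41.897690 + 227.360083 = 185.462393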